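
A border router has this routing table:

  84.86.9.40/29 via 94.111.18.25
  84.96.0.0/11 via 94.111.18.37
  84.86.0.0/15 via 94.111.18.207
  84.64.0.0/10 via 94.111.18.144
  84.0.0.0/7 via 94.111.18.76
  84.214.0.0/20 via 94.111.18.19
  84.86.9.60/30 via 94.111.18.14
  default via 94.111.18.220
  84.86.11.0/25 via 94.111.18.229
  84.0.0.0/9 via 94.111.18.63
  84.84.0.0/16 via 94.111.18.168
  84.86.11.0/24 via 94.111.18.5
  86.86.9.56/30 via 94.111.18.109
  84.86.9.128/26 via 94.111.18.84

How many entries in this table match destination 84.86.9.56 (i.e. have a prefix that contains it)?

Prefixes containing 84.86.9.56:
  0.0.0.0/0 (default, matches everything)
  84.0.0.0/7 (84.0.0.0 - 85.255.255.255)
  84.0.0.0/9 (84.0.0.0 - 84.127.255.255)
  84.64.0.0/10 (84.64.0.0 - 84.127.255.255)
  84.86.0.0/15 (84.86.0.0 - 84.87.255.255)
Total matching entries: 5.

5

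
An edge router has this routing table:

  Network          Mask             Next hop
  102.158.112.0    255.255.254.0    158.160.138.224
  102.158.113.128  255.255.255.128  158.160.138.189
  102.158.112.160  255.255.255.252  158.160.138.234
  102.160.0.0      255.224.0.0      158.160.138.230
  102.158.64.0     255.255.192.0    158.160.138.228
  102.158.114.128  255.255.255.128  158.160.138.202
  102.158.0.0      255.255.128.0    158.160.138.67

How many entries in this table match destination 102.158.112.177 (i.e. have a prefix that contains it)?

3

Prefixes containing 102.158.112.177:
  102.158.0.0/17 (102.158.0.0 - 102.158.127.255)
  102.158.64.0/18 (102.158.64.0 - 102.158.127.255)
  102.158.112.0/23 (102.158.112.0 - 102.158.113.255)
Total matching entries: 3.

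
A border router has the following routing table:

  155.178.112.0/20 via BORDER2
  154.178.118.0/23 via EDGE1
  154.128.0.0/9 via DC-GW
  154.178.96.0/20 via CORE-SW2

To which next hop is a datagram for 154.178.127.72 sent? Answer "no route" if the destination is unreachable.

DC-GW

Routes whose prefix contains 154.178.127.72:
  154.128.0.0/9 (154.128.0.0 - 154.255.255.255) -> DC-GW
More-specific entries that do NOT match:
  154.178.118.0/23 (154.178.118.0 - 154.178.119.255) does not contain 154.178.127.72
  155.178.112.0/20 (155.178.112.0 - 155.178.127.255) does not contain 154.178.127.72
  154.178.96.0/20 (154.178.96.0 - 154.178.111.255) does not contain 154.178.127.72
Longest matching prefix is /9 -> next hop DC-GW.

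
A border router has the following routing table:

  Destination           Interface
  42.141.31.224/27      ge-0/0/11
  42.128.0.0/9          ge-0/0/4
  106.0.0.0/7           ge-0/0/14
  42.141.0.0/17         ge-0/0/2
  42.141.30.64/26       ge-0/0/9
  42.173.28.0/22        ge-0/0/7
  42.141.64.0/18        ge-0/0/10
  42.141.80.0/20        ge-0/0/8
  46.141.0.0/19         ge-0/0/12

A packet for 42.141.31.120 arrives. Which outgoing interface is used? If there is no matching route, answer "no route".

Routes whose prefix contains 42.141.31.120:
  42.128.0.0/9 (42.128.0.0 - 42.255.255.255) -> ge-0/0/4
  42.141.0.0/17 (42.141.0.0 - 42.141.127.255) -> ge-0/0/2
More-specific entries that do NOT match:
  42.141.31.224/27 (42.141.31.224 - 42.141.31.255) does not contain 42.141.31.120
  42.141.30.64/26 (42.141.30.64 - 42.141.30.127) does not contain 42.141.31.120
  42.173.28.0/22 (42.173.28.0 - 42.173.31.255) does not contain 42.141.31.120
  42.141.80.0/20 (42.141.80.0 - 42.141.95.255) does not contain 42.141.31.120
  46.141.0.0/19 (46.141.0.0 - 46.141.31.255) does not contain 42.141.31.120
  42.141.64.0/18 (42.141.64.0 - 42.141.127.255) does not contain 42.141.31.120
Longest matching prefix is /17 -> interface ge-0/0/2.

ge-0/0/2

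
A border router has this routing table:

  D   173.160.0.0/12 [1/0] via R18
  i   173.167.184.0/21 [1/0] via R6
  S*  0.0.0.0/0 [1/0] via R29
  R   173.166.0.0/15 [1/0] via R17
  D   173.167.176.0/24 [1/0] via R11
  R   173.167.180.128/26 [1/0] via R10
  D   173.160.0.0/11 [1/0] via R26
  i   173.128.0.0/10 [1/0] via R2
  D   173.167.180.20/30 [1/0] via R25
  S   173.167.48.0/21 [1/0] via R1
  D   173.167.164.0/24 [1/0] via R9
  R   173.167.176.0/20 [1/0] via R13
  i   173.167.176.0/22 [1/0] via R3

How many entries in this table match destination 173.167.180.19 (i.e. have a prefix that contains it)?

Prefixes containing 173.167.180.19:
  0.0.0.0/0 (default, matches everything)
  173.128.0.0/10 (173.128.0.0 - 173.191.255.255)
  173.160.0.0/11 (173.160.0.0 - 173.191.255.255)
  173.160.0.0/12 (173.160.0.0 - 173.175.255.255)
  173.166.0.0/15 (173.166.0.0 - 173.167.255.255)
  173.167.176.0/20 (173.167.176.0 - 173.167.191.255)
Total matching entries: 6.

6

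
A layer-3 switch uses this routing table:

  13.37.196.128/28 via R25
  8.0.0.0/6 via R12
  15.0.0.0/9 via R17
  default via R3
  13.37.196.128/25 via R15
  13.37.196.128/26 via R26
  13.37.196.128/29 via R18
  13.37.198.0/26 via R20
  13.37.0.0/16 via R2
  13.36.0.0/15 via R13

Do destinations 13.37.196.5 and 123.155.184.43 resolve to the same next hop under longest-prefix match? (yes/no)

no

13.37.196.5: longest match 13.37.0.0/16 -> R2
123.155.184.43: longest match 0.0.0.0/0 -> R3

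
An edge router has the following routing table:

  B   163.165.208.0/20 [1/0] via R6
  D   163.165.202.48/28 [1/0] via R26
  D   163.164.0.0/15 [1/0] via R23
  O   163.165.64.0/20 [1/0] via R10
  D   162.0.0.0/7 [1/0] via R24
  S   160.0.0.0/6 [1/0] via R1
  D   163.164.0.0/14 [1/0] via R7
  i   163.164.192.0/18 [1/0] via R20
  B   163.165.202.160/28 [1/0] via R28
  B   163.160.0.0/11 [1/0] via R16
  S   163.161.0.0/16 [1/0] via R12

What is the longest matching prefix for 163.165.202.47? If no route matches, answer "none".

Entries matching 163.165.202.47:
  160.0.0.0/6 (160.0.0.0 - 163.255.255.255)
  162.0.0.0/7 (162.0.0.0 - 163.255.255.255)
  163.160.0.0/11 (163.160.0.0 - 163.191.255.255)
  163.164.0.0/14 (163.164.0.0 - 163.167.255.255)
  163.164.0.0/15 (163.164.0.0 - 163.165.255.255)
Most specific is 163.164.0.0/15.

163.164.0.0/15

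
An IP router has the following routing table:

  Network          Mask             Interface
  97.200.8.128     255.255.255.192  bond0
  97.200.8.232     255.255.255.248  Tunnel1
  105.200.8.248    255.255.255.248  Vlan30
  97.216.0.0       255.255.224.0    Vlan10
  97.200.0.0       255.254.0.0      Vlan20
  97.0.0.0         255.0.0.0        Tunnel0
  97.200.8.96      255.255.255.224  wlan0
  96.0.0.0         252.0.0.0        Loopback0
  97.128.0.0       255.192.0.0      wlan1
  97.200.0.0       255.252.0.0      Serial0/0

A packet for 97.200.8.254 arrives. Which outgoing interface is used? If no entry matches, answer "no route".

Vlan20

Routes whose prefix contains 97.200.8.254:
  96.0.0.0/6 (96.0.0.0 - 99.255.255.255) -> Loopback0
  97.0.0.0/8 (97.0.0.0 - 97.255.255.255) -> Tunnel0
  97.200.0.0/14 (97.200.0.0 - 97.203.255.255) -> Serial0/0
  97.200.0.0/15 (97.200.0.0 - 97.201.255.255) -> Vlan20
More-specific entries that do NOT match:
  97.200.8.232/29 (97.200.8.232 - 97.200.8.239) does not contain 97.200.8.254
  105.200.8.248/29 (105.200.8.248 - 105.200.8.255) does not contain 97.200.8.254
  97.200.8.96/27 (97.200.8.96 - 97.200.8.127) does not contain 97.200.8.254
  97.200.8.128/26 (97.200.8.128 - 97.200.8.191) does not contain 97.200.8.254
  97.216.0.0/19 (97.216.0.0 - 97.216.31.255) does not contain 97.200.8.254
Longest matching prefix is /15 -> interface Vlan20.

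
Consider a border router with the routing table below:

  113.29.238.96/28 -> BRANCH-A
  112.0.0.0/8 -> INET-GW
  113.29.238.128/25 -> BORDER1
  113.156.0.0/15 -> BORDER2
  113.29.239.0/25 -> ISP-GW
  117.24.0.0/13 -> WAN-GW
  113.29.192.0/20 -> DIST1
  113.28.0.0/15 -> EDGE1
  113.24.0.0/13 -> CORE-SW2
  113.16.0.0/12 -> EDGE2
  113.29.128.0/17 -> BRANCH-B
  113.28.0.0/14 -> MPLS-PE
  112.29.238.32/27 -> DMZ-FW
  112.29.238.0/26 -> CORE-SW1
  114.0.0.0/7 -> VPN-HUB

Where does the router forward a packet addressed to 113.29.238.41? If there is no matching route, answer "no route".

Routes whose prefix contains 113.29.238.41:
  113.16.0.0/12 (113.16.0.0 - 113.31.255.255) -> EDGE2
  113.24.0.0/13 (113.24.0.0 - 113.31.255.255) -> CORE-SW2
  113.28.0.0/14 (113.28.0.0 - 113.31.255.255) -> MPLS-PE
  113.28.0.0/15 (113.28.0.0 - 113.29.255.255) -> EDGE1
  113.29.128.0/17 (113.29.128.0 - 113.29.255.255) -> BRANCH-B
More-specific entries that do NOT match:
  113.29.238.96/28 (113.29.238.96 - 113.29.238.111) does not contain 113.29.238.41
  112.29.238.32/27 (112.29.238.32 - 112.29.238.63) does not contain 113.29.238.41
  112.29.238.0/26 (112.29.238.0 - 112.29.238.63) does not contain 113.29.238.41
  113.29.238.128/25 (113.29.238.128 - 113.29.238.255) does not contain 113.29.238.41
  113.29.239.0/25 (113.29.239.0 - 113.29.239.127) does not contain 113.29.238.41
  113.29.192.0/20 (113.29.192.0 - 113.29.207.255) does not contain 113.29.238.41
Longest matching prefix is /17 -> next hop BRANCH-B.

BRANCH-B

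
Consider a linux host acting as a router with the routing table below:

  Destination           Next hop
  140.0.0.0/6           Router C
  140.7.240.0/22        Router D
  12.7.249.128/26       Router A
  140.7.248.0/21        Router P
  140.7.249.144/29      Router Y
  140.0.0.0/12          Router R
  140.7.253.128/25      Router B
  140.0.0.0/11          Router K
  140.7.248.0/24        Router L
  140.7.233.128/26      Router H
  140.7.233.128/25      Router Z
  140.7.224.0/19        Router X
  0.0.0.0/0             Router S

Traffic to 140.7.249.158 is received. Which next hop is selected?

Router P

Routes whose prefix contains 140.7.249.158:
  0.0.0.0/0 (default, matches everything) -> Router S
  140.0.0.0/6 (140.0.0.0 - 143.255.255.255) -> Router C
  140.0.0.0/11 (140.0.0.0 - 140.31.255.255) -> Router K
  140.0.0.0/12 (140.0.0.0 - 140.15.255.255) -> Router R
  140.7.224.0/19 (140.7.224.0 - 140.7.255.255) -> Router X
  140.7.248.0/21 (140.7.248.0 - 140.7.255.255) -> Router P
More-specific entries that do NOT match:
  140.7.249.144/29 (140.7.249.144 - 140.7.249.151) does not contain 140.7.249.158
  12.7.249.128/26 (12.7.249.128 - 12.7.249.191) does not contain 140.7.249.158
  140.7.233.128/26 (140.7.233.128 - 140.7.233.191) does not contain 140.7.249.158
  140.7.253.128/25 (140.7.253.128 - 140.7.253.255) does not contain 140.7.249.158
  140.7.233.128/25 (140.7.233.128 - 140.7.233.255) does not contain 140.7.249.158
  140.7.248.0/24 (140.7.248.0 - 140.7.248.255) does not contain 140.7.249.158
  140.7.240.0/22 (140.7.240.0 - 140.7.243.255) does not contain 140.7.249.158
Longest matching prefix is /21 -> next hop Router P.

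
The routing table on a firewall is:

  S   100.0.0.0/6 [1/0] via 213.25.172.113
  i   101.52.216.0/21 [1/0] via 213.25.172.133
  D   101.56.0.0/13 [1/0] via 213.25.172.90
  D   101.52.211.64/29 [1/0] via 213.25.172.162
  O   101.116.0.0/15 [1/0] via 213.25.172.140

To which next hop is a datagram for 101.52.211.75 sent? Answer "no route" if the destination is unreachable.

213.25.172.113

Routes whose prefix contains 101.52.211.75:
  100.0.0.0/6 (100.0.0.0 - 103.255.255.255) -> 213.25.172.113
More-specific entries that do NOT match:
  101.52.211.64/29 (101.52.211.64 - 101.52.211.71) does not contain 101.52.211.75
  101.52.216.0/21 (101.52.216.0 - 101.52.223.255) does not contain 101.52.211.75
  101.116.0.0/15 (101.116.0.0 - 101.117.255.255) does not contain 101.52.211.75
  101.56.0.0/13 (101.56.0.0 - 101.63.255.255) does not contain 101.52.211.75
Longest matching prefix is /6 -> next hop 213.25.172.113.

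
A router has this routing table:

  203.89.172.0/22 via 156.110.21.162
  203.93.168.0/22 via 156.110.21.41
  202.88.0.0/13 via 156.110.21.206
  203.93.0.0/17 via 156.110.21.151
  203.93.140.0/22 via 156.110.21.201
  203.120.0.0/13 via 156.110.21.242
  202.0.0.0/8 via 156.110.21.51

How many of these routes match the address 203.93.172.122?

0

No listed prefix contains 203.93.172.122.
Total matching entries: 0.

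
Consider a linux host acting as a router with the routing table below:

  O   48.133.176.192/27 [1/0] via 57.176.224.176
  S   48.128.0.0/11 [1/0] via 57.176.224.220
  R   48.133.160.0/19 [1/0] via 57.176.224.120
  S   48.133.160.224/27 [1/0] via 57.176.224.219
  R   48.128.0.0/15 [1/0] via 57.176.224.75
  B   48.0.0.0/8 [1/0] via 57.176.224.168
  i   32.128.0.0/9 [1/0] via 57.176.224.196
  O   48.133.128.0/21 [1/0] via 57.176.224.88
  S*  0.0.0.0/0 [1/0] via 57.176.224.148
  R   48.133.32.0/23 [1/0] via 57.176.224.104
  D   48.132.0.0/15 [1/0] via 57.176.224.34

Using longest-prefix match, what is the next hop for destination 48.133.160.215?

Routes whose prefix contains 48.133.160.215:
  0.0.0.0/0 (default, matches everything) -> 57.176.224.148
  48.0.0.0/8 (48.0.0.0 - 48.255.255.255) -> 57.176.224.168
  48.128.0.0/11 (48.128.0.0 - 48.159.255.255) -> 57.176.224.220
  48.132.0.0/15 (48.132.0.0 - 48.133.255.255) -> 57.176.224.34
  48.133.160.0/19 (48.133.160.0 - 48.133.191.255) -> 57.176.224.120
More-specific entries that do NOT match:
  48.133.176.192/27 (48.133.176.192 - 48.133.176.223) does not contain 48.133.160.215
  48.133.160.224/27 (48.133.160.224 - 48.133.160.255) does not contain 48.133.160.215
  48.133.32.0/23 (48.133.32.0 - 48.133.33.255) does not contain 48.133.160.215
  48.133.128.0/21 (48.133.128.0 - 48.133.135.255) does not contain 48.133.160.215
Longest matching prefix is /19 -> next hop 57.176.224.120.

57.176.224.120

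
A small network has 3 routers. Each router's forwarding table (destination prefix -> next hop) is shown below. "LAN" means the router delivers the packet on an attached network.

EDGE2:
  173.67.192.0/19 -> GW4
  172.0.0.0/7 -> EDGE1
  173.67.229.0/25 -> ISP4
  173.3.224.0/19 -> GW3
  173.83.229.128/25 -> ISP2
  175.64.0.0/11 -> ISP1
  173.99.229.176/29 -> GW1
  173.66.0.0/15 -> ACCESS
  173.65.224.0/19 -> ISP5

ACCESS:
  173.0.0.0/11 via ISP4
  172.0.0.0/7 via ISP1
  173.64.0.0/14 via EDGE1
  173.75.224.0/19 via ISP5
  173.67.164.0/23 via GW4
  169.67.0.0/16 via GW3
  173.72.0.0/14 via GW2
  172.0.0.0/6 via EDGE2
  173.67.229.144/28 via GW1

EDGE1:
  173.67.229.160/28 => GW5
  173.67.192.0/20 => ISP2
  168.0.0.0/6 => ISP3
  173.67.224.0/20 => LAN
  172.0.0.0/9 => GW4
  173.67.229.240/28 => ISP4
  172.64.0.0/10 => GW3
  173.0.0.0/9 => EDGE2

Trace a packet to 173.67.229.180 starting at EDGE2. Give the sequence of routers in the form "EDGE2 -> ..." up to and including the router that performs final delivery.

At EDGE2: longest match for 173.67.229.180 is 173.66.0.0/15 -> ACCESS
At ACCESS: longest match for 173.67.229.180 is 173.64.0.0/14 -> EDGE1
At EDGE1: longest match for 173.67.229.180 is 173.67.224.0/20 -> LAN

EDGE2 -> ACCESS -> EDGE1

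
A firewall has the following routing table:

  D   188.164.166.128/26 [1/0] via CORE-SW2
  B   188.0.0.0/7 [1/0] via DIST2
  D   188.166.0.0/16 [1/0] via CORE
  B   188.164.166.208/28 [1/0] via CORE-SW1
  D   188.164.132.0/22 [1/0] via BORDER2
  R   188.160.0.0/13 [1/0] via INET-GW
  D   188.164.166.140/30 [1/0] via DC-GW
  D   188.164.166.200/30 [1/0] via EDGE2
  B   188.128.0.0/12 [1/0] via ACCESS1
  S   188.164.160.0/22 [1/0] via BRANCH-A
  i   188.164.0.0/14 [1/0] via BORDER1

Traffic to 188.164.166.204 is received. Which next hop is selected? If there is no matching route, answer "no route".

Routes whose prefix contains 188.164.166.204:
  188.0.0.0/7 (188.0.0.0 - 189.255.255.255) -> DIST2
  188.160.0.0/13 (188.160.0.0 - 188.167.255.255) -> INET-GW
  188.164.0.0/14 (188.164.0.0 - 188.167.255.255) -> BORDER1
More-specific entries that do NOT match:
  188.164.166.140/30 (188.164.166.140 - 188.164.166.143) does not contain 188.164.166.204
  188.164.166.200/30 (188.164.166.200 - 188.164.166.203) does not contain 188.164.166.204
  188.164.166.208/28 (188.164.166.208 - 188.164.166.223) does not contain 188.164.166.204
  188.164.166.128/26 (188.164.166.128 - 188.164.166.191) does not contain 188.164.166.204
  188.164.132.0/22 (188.164.132.0 - 188.164.135.255) does not contain 188.164.166.204
  188.164.160.0/22 (188.164.160.0 - 188.164.163.255) does not contain 188.164.166.204
  188.166.0.0/16 (188.166.0.0 - 188.166.255.255) does not contain 188.164.166.204
Longest matching prefix is /14 -> next hop BORDER1.

BORDER1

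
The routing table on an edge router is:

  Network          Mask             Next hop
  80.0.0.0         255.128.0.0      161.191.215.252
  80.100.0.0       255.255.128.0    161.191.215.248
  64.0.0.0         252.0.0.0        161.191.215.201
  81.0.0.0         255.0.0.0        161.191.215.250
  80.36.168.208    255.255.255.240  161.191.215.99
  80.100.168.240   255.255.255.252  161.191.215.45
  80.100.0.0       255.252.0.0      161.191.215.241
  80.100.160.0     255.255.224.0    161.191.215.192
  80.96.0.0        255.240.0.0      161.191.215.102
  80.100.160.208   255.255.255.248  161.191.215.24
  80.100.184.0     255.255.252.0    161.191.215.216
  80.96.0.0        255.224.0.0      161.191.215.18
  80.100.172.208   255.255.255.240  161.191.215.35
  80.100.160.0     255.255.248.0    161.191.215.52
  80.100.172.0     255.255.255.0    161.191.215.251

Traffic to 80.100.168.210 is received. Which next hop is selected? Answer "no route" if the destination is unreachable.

Routes whose prefix contains 80.100.168.210:
  80.0.0.0/9 (80.0.0.0 - 80.127.255.255) -> 161.191.215.252
  80.96.0.0/11 (80.96.0.0 - 80.127.255.255) -> 161.191.215.18
  80.96.0.0/12 (80.96.0.0 - 80.111.255.255) -> 161.191.215.102
  80.100.0.0/14 (80.100.0.0 - 80.103.255.255) -> 161.191.215.241
  80.100.160.0/19 (80.100.160.0 - 80.100.191.255) -> 161.191.215.192
More-specific entries that do NOT match:
  80.100.168.240/30 (80.100.168.240 - 80.100.168.243) does not contain 80.100.168.210
  80.100.160.208/29 (80.100.160.208 - 80.100.160.215) does not contain 80.100.168.210
  80.36.168.208/28 (80.36.168.208 - 80.36.168.223) does not contain 80.100.168.210
  80.100.172.208/28 (80.100.172.208 - 80.100.172.223) does not contain 80.100.168.210
  80.100.172.0/24 (80.100.172.0 - 80.100.172.255) does not contain 80.100.168.210
  80.100.184.0/22 (80.100.184.0 - 80.100.187.255) does not contain 80.100.168.210
  80.100.160.0/21 (80.100.160.0 - 80.100.167.255) does not contain 80.100.168.210
Longest matching prefix is /19 -> next hop 161.191.215.192.

161.191.215.192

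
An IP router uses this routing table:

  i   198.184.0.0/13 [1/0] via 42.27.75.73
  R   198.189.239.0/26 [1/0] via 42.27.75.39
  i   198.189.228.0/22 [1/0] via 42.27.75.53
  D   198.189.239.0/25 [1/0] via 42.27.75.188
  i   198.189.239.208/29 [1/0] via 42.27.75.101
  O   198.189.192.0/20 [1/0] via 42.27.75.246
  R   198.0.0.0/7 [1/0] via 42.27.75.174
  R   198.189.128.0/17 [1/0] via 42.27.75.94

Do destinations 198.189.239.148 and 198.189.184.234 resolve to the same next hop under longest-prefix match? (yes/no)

yes

198.189.239.148: longest match 198.189.128.0/17 -> 42.27.75.94
198.189.184.234: longest match 198.189.128.0/17 -> 42.27.75.94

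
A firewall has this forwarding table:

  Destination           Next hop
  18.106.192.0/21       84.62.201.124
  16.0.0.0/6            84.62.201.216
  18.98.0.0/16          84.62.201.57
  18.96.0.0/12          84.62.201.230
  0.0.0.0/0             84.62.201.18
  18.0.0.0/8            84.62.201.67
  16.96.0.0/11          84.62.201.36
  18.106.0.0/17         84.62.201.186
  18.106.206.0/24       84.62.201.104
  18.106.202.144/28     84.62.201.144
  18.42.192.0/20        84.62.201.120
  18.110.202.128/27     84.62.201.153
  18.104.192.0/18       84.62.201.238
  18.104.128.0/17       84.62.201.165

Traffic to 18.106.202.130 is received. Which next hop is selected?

84.62.201.230

Routes whose prefix contains 18.106.202.130:
  0.0.0.0/0 (default, matches everything) -> 84.62.201.18
  16.0.0.0/6 (16.0.0.0 - 19.255.255.255) -> 84.62.201.216
  18.0.0.0/8 (18.0.0.0 - 18.255.255.255) -> 84.62.201.67
  18.96.0.0/12 (18.96.0.0 - 18.111.255.255) -> 84.62.201.230
More-specific entries that do NOT match:
  18.106.202.144/28 (18.106.202.144 - 18.106.202.159) does not contain 18.106.202.130
  18.110.202.128/27 (18.110.202.128 - 18.110.202.159) does not contain 18.106.202.130
  18.106.206.0/24 (18.106.206.0 - 18.106.206.255) does not contain 18.106.202.130
  18.106.192.0/21 (18.106.192.0 - 18.106.199.255) does not contain 18.106.202.130
  18.42.192.0/20 (18.42.192.0 - 18.42.207.255) does not contain 18.106.202.130
  18.104.192.0/18 (18.104.192.0 - 18.104.255.255) does not contain 18.106.202.130
  18.106.0.0/17 (18.106.0.0 - 18.106.127.255) does not contain 18.106.202.130
  18.104.128.0/17 (18.104.128.0 - 18.104.255.255) does not contain 18.106.202.130
  18.98.0.0/16 (18.98.0.0 - 18.98.255.255) does not contain 18.106.202.130
Longest matching prefix is /12 -> next hop 84.62.201.230.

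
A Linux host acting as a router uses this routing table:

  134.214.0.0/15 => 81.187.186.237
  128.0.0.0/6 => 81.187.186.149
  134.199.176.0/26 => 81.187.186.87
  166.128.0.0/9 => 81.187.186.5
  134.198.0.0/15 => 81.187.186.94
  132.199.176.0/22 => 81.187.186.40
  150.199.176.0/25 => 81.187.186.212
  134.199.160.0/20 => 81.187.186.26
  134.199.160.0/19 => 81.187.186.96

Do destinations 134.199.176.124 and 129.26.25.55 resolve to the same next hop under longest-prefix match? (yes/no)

no

134.199.176.124: longest match 134.199.160.0/19 -> 81.187.186.96
129.26.25.55: longest match 128.0.0.0/6 -> 81.187.186.149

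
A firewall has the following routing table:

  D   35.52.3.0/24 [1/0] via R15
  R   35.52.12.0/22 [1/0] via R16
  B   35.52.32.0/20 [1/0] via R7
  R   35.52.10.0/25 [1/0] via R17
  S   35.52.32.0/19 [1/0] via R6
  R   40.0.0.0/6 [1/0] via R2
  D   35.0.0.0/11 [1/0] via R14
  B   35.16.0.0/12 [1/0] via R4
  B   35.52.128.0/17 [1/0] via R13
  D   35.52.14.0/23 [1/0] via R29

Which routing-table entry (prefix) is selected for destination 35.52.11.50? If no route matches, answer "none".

none

35.52.11.50 is outside every listed prefix and there is no default route.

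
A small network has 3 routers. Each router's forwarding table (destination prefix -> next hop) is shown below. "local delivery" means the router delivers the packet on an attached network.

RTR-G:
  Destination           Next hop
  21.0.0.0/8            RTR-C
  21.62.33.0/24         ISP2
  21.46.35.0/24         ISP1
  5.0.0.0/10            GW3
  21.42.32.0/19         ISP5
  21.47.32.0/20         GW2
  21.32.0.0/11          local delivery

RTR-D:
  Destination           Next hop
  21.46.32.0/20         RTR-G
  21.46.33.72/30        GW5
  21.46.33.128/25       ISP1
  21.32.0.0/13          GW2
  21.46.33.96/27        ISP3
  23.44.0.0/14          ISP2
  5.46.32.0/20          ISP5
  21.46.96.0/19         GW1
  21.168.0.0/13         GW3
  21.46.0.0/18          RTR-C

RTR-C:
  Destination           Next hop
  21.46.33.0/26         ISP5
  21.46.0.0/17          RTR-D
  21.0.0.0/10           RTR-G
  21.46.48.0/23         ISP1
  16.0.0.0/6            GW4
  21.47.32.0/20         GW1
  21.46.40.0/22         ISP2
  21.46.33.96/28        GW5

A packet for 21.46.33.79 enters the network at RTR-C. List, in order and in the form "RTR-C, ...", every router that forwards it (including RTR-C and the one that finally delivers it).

RTR-C, RTR-D, RTR-G

At RTR-C: longest match for 21.46.33.79 is 21.46.0.0/17 -> RTR-D
At RTR-D: longest match for 21.46.33.79 is 21.46.32.0/20 -> RTR-G
At RTR-G: longest match for 21.46.33.79 is 21.32.0.0/11 -> local delivery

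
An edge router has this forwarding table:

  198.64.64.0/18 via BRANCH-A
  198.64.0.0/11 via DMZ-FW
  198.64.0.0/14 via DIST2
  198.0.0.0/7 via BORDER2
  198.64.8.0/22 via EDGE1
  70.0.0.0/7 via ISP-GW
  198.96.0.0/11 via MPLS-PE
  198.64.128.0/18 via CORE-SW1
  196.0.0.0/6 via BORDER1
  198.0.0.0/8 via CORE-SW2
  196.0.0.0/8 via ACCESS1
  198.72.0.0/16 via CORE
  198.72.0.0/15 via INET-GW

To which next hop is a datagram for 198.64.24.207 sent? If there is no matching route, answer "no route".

Routes whose prefix contains 198.64.24.207:
  196.0.0.0/6 (196.0.0.0 - 199.255.255.255) -> BORDER1
  198.0.0.0/7 (198.0.0.0 - 199.255.255.255) -> BORDER2
  198.0.0.0/8 (198.0.0.0 - 198.255.255.255) -> CORE-SW2
  198.64.0.0/11 (198.64.0.0 - 198.95.255.255) -> DMZ-FW
  198.64.0.0/14 (198.64.0.0 - 198.67.255.255) -> DIST2
More-specific entries that do NOT match:
  198.64.8.0/22 (198.64.8.0 - 198.64.11.255) does not contain 198.64.24.207
  198.64.64.0/18 (198.64.64.0 - 198.64.127.255) does not contain 198.64.24.207
  198.64.128.0/18 (198.64.128.0 - 198.64.191.255) does not contain 198.64.24.207
  198.72.0.0/16 (198.72.0.0 - 198.72.255.255) does not contain 198.64.24.207
  198.72.0.0/15 (198.72.0.0 - 198.73.255.255) does not contain 198.64.24.207
Longest matching prefix is /14 -> next hop DIST2.

DIST2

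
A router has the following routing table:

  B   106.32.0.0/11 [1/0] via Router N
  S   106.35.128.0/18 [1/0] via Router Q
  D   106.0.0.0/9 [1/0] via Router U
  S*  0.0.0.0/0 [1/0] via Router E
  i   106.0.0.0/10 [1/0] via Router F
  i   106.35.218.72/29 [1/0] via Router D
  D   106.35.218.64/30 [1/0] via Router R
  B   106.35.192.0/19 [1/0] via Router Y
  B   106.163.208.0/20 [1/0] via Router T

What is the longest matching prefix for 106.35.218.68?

Entries matching 106.35.218.68:
  0.0.0.0/0 (default, matches everything)
  106.0.0.0/9 (106.0.0.0 - 106.127.255.255)
  106.0.0.0/10 (106.0.0.0 - 106.63.255.255)
  106.32.0.0/11 (106.32.0.0 - 106.63.255.255)
  106.35.192.0/19 (106.35.192.0 - 106.35.223.255)
Most specific is 106.35.192.0/19.

106.35.192.0/19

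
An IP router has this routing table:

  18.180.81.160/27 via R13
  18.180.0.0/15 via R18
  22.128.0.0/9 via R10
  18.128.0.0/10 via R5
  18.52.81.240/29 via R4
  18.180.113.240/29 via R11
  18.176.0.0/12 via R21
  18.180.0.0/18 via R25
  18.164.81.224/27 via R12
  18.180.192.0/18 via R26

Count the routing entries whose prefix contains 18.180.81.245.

3

Prefixes containing 18.180.81.245:
  18.128.0.0/10 (18.128.0.0 - 18.191.255.255)
  18.176.0.0/12 (18.176.0.0 - 18.191.255.255)
  18.180.0.0/15 (18.180.0.0 - 18.181.255.255)
Total matching entries: 3.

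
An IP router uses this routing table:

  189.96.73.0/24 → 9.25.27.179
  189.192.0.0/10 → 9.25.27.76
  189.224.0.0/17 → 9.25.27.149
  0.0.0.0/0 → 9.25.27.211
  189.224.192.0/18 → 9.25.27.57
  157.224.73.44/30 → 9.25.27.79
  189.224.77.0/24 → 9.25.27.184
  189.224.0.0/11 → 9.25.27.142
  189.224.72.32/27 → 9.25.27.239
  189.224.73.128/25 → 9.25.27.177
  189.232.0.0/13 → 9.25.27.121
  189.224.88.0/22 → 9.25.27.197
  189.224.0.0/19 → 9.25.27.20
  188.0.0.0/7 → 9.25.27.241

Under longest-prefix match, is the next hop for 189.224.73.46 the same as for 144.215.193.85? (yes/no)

189.224.73.46: longest match 189.224.0.0/17 -> 9.25.27.149
144.215.193.85: longest match 0.0.0.0/0 -> 9.25.27.211

no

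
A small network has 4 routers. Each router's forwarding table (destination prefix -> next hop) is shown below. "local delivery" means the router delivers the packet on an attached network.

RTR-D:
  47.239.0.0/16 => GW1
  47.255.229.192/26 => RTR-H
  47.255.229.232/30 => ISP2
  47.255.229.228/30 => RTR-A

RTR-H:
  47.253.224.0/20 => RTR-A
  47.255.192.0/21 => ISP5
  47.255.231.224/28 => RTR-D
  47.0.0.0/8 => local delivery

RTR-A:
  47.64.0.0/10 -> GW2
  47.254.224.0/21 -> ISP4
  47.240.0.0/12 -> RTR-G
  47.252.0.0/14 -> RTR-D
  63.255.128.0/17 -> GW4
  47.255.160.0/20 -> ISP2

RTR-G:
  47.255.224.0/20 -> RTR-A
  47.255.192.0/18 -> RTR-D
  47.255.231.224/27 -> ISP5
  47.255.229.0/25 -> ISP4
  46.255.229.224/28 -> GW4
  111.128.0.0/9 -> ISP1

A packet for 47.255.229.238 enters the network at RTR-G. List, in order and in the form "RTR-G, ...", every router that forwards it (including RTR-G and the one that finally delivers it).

RTR-G, RTR-A, RTR-D, RTR-H

At RTR-G: longest match for 47.255.229.238 is 47.255.224.0/20 -> RTR-A
At RTR-A: longest match for 47.255.229.238 is 47.252.0.0/14 -> RTR-D
At RTR-D: longest match for 47.255.229.238 is 47.255.229.192/26 -> RTR-H
At RTR-H: longest match for 47.255.229.238 is 47.0.0.0/8 -> local delivery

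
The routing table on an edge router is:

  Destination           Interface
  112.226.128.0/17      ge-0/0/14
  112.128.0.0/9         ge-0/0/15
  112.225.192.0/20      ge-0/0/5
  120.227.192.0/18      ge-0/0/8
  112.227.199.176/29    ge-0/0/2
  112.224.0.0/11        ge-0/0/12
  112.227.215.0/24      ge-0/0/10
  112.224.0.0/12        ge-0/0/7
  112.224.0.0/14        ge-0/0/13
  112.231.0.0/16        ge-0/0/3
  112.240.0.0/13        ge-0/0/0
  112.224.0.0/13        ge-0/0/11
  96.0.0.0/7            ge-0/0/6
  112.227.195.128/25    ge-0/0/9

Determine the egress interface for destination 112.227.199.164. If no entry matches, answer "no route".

Routes whose prefix contains 112.227.199.164:
  112.128.0.0/9 (112.128.0.0 - 112.255.255.255) -> ge-0/0/15
  112.224.0.0/11 (112.224.0.0 - 112.255.255.255) -> ge-0/0/12
  112.224.0.0/12 (112.224.0.0 - 112.239.255.255) -> ge-0/0/7
  112.224.0.0/13 (112.224.0.0 - 112.231.255.255) -> ge-0/0/11
  112.224.0.0/14 (112.224.0.0 - 112.227.255.255) -> ge-0/0/13
More-specific entries that do NOT match:
  112.227.199.176/29 (112.227.199.176 - 112.227.199.183) does not contain 112.227.199.164
  112.227.195.128/25 (112.227.195.128 - 112.227.195.255) does not contain 112.227.199.164
  112.227.215.0/24 (112.227.215.0 - 112.227.215.255) does not contain 112.227.199.164
  112.225.192.0/20 (112.225.192.0 - 112.225.207.255) does not contain 112.227.199.164
  120.227.192.0/18 (120.227.192.0 - 120.227.255.255) does not contain 112.227.199.164
  112.226.128.0/17 (112.226.128.0 - 112.226.255.255) does not contain 112.227.199.164
  112.231.0.0/16 (112.231.0.0 - 112.231.255.255) does not contain 112.227.199.164
Longest matching prefix is /14 -> interface ge-0/0/13.

ge-0/0/13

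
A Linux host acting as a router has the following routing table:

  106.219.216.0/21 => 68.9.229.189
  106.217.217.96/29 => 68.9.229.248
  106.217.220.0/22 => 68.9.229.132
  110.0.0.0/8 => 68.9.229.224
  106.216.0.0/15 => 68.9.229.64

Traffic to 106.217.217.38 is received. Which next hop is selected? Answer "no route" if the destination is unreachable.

Routes whose prefix contains 106.217.217.38:
  106.216.0.0/15 (106.216.0.0 - 106.217.255.255) -> 68.9.229.64
More-specific entries that do NOT match:
  106.217.217.96/29 (106.217.217.96 - 106.217.217.103) does not contain 106.217.217.38
  106.217.220.0/22 (106.217.220.0 - 106.217.223.255) does not contain 106.217.217.38
  106.219.216.0/21 (106.219.216.0 - 106.219.223.255) does not contain 106.217.217.38
Longest matching prefix is /15 -> next hop 68.9.229.64.

68.9.229.64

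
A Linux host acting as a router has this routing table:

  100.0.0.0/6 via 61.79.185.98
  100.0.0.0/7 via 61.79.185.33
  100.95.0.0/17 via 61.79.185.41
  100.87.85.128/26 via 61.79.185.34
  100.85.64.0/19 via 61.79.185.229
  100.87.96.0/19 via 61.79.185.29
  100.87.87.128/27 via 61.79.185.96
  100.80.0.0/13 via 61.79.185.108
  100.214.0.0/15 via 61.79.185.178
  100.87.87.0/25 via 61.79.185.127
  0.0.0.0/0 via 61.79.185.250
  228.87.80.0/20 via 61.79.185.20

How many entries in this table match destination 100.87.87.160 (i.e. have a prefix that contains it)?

4

Prefixes containing 100.87.87.160:
  0.0.0.0/0 (default, matches everything)
  100.0.0.0/6 (100.0.0.0 - 103.255.255.255)
  100.0.0.0/7 (100.0.0.0 - 101.255.255.255)
  100.80.0.0/13 (100.80.0.0 - 100.87.255.255)
Total matching entries: 4.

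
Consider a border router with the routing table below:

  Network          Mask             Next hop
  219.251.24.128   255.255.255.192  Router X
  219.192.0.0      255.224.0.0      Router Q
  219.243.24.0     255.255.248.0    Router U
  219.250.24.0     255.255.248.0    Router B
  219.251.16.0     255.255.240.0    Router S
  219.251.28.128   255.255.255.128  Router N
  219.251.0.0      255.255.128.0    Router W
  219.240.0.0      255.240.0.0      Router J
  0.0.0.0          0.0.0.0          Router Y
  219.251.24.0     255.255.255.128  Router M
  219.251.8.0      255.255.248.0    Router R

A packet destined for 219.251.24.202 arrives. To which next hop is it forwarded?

Routes whose prefix contains 219.251.24.202:
  0.0.0.0/0 (default, matches everything) -> Router Y
  219.240.0.0/12 (219.240.0.0 - 219.255.255.255) -> Router J
  219.251.0.0/17 (219.251.0.0 - 219.251.127.255) -> Router W
  219.251.16.0/20 (219.251.16.0 - 219.251.31.255) -> Router S
More-specific entries that do NOT match:
  219.251.24.128/26 (219.251.24.128 - 219.251.24.191) does not contain 219.251.24.202
  219.251.28.128/25 (219.251.28.128 - 219.251.28.255) does not contain 219.251.24.202
  219.251.24.0/25 (219.251.24.0 - 219.251.24.127) does not contain 219.251.24.202
  219.243.24.0/21 (219.243.24.0 - 219.243.31.255) does not contain 219.251.24.202
  219.250.24.0/21 (219.250.24.0 - 219.250.31.255) does not contain 219.251.24.202
  219.251.8.0/21 (219.251.8.0 - 219.251.15.255) does not contain 219.251.24.202
Longest matching prefix is /20 -> next hop Router S.

Router S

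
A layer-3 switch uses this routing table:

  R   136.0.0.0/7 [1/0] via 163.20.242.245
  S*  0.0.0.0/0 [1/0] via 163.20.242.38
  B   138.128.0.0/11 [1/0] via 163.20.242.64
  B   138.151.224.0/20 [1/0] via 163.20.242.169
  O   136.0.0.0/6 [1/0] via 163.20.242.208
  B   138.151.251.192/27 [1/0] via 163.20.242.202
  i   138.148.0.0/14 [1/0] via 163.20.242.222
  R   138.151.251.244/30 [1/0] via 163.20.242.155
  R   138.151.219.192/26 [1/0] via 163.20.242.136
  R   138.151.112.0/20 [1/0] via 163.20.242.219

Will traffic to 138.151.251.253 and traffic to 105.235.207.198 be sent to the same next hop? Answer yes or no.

no

138.151.251.253: longest match 138.148.0.0/14 -> 163.20.242.222
105.235.207.198: longest match 0.0.0.0/0 -> 163.20.242.38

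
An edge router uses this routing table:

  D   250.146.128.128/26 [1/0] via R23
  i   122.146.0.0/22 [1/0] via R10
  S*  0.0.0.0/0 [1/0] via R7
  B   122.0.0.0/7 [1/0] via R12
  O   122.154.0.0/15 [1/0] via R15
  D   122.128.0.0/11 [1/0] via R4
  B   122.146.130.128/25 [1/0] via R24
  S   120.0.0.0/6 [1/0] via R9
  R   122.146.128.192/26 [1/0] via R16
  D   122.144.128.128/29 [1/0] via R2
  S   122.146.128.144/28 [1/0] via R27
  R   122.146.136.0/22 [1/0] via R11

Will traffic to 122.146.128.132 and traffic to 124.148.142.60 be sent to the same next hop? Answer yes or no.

122.146.128.132: longest match 122.128.0.0/11 -> R4
124.148.142.60: longest match 0.0.0.0/0 -> R7

no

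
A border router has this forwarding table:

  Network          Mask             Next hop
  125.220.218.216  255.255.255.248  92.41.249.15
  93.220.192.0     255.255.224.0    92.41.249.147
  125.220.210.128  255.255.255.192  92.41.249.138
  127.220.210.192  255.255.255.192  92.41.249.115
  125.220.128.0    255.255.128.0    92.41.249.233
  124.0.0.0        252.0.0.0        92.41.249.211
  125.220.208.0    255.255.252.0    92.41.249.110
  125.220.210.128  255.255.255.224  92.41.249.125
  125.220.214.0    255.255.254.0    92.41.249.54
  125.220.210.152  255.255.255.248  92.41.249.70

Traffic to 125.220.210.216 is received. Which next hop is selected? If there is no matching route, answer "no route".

Routes whose prefix contains 125.220.210.216:
  124.0.0.0/6 (124.0.0.0 - 127.255.255.255) -> 92.41.249.211
  125.220.128.0/17 (125.220.128.0 - 125.220.255.255) -> 92.41.249.233
  125.220.208.0/22 (125.220.208.0 - 125.220.211.255) -> 92.41.249.110
More-specific entries that do NOT match:
  125.220.218.216/29 (125.220.218.216 - 125.220.218.223) does not contain 125.220.210.216
  125.220.210.152/29 (125.220.210.152 - 125.220.210.159) does not contain 125.220.210.216
  125.220.210.128/27 (125.220.210.128 - 125.220.210.159) does not contain 125.220.210.216
  125.220.210.128/26 (125.220.210.128 - 125.220.210.191) does not contain 125.220.210.216
  127.220.210.192/26 (127.220.210.192 - 127.220.210.255) does not contain 125.220.210.216
  125.220.214.0/23 (125.220.214.0 - 125.220.215.255) does not contain 125.220.210.216
Longest matching prefix is /22 -> next hop 92.41.249.110.

92.41.249.110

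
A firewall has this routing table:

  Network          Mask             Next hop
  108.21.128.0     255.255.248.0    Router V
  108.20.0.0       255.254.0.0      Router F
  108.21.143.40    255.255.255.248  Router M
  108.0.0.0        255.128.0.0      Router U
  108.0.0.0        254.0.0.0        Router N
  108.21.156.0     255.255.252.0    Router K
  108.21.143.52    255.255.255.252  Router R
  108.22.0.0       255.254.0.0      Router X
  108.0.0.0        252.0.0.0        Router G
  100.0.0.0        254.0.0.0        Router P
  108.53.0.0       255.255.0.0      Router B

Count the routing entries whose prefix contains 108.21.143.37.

Prefixes containing 108.21.143.37:
  108.0.0.0/6 (108.0.0.0 - 111.255.255.255)
  108.0.0.0/7 (108.0.0.0 - 109.255.255.255)
  108.0.0.0/9 (108.0.0.0 - 108.127.255.255)
  108.20.0.0/15 (108.20.0.0 - 108.21.255.255)
Total matching entries: 4.

4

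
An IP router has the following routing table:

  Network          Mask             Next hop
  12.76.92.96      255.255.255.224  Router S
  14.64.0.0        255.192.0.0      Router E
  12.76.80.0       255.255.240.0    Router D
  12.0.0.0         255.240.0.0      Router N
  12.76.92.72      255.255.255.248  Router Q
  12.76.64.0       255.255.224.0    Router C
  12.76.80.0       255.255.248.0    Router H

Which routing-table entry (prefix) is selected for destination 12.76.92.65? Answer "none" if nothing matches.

Entries matching 12.76.92.65:
  12.76.64.0/19 (12.76.64.0 - 12.76.95.255)
  12.76.80.0/20 (12.76.80.0 - 12.76.95.255)
Most specific is 12.76.80.0/20.

12.76.80.0/20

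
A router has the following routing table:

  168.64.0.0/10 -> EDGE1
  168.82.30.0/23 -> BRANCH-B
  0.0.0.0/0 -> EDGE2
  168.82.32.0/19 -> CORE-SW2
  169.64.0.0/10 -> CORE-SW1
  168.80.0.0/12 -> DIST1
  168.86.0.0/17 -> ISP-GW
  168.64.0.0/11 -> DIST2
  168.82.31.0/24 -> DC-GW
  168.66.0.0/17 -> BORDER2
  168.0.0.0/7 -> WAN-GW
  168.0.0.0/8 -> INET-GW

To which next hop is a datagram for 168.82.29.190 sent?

Routes whose prefix contains 168.82.29.190:
  0.0.0.0/0 (default, matches everything) -> EDGE2
  168.0.0.0/7 (168.0.0.0 - 169.255.255.255) -> WAN-GW
  168.0.0.0/8 (168.0.0.0 - 168.255.255.255) -> INET-GW
  168.64.0.0/10 (168.64.0.0 - 168.127.255.255) -> EDGE1
  168.64.0.0/11 (168.64.0.0 - 168.95.255.255) -> DIST2
  168.80.0.0/12 (168.80.0.0 - 168.95.255.255) -> DIST1
More-specific entries that do NOT match:
  168.82.31.0/24 (168.82.31.0 - 168.82.31.255) does not contain 168.82.29.190
  168.82.30.0/23 (168.82.30.0 - 168.82.31.255) does not contain 168.82.29.190
  168.82.32.0/19 (168.82.32.0 - 168.82.63.255) does not contain 168.82.29.190
  168.86.0.0/17 (168.86.0.0 - 168.86.127.255) does not contain 168.82.29.190
  168.66.0.0/17 (168.66.0.0 - 168.66.127.255) does not contain 168.82.29.190
Longest matching prefix is /12 -> next hop DIST1.

DIST1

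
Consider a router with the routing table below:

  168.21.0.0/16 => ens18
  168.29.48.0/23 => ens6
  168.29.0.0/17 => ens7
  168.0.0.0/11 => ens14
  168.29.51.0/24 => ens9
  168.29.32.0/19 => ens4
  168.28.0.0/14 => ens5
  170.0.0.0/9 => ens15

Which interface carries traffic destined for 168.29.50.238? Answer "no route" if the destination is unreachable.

Routes whose prefix contains 168.29.50.238:
  168.0.0.0/11 (168.0.0.0 - 168.31.255.255) -> ens14
  168.28.0.0/14 (168.28.0.0 - 168.31.255.255) -> ens5
  168.29.0.0/17 (168.29.0.0 - 168.29.127.255) -> ens7
  168.29.32.0/19 (168.29.32.0 - 168.29.63.255) -> ens4
More-specific entries that do NOT match:
  168.29.51.0/24 (168.29.51.0 - 168.29.51.255) does not contain 168.29.50.238
  168.29.48.0/23 (168.29.48.0 - 168.29.49.255) does not contain 168.29.50.238
Longest matching prefix is /19 -> interface ens4.

ens4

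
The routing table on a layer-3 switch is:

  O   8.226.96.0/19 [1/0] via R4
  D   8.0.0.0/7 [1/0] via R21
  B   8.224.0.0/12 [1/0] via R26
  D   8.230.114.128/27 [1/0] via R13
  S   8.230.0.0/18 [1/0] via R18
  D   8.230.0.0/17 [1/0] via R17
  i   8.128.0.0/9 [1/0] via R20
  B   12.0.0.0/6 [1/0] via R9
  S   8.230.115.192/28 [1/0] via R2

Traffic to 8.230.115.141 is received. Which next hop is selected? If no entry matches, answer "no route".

Routes whose prefix contains 8.230.115.141:
  8.0.0.0/7 (8.0.0.0 - 9.255.255.255) -> R21
  8.128.0.0/9 (8.128.0.0 - 8.255.255.255) -> R20
  8.224.0.0/12 (8.224.0.0 - 8.239.255.255) -> R26
  8.230.0.0/17 (8.230.0.0 - 8.230.127.255) -> R17
More-specific entries that do NOT match:
  8.230.115.192/28 (8.230.115.192 - 8.230.115.207) does not contain 8.230.115.141
  8.230.114.128/27 (8.230.114.128 - 8.230.114.159) does not contain 8.230.115.141
  8.226.96.0/19 (8.226.96.0 - 8.226.127.255) does not contain 8.230.115.141
  8.230.0.0/18 (8.230.0.0 - 8.230.63.255) does not contain 8.230.115.141
Longest matching prefix is /17 -> next hop R17.

R17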